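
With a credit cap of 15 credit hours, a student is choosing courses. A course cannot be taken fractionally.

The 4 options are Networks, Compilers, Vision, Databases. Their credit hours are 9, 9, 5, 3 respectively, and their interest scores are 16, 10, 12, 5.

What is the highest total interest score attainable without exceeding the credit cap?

Allowing fractional choices, the relaxed optimum would be about 29.7, but courses are indivisible.
Networks + Databases: credit hours 9 + 3 = 12 ≤ 15, interest score 16 + 5 = 21.
Networks + Vision: credit hours 9 + 5 = 14 ≤ 15, interest score 16 + 12 = 28.
Compilers + Vision: credit hours 9 + 5 = 14 ≤ 15, interest score 10 + 12 = 22.
Best is Networks and Vision with total interest score 28.

28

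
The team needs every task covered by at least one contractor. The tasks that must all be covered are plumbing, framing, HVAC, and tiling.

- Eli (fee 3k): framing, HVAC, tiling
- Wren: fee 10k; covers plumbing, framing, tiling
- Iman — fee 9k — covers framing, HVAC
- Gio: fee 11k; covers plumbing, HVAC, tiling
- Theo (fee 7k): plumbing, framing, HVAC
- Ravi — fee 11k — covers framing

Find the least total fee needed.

10

Choose Eli and Theo: together they cover plumbing, framing, HVAC, tiling — every task.
Total fee: 3 + 7 = 10.
No cover costs less than 10.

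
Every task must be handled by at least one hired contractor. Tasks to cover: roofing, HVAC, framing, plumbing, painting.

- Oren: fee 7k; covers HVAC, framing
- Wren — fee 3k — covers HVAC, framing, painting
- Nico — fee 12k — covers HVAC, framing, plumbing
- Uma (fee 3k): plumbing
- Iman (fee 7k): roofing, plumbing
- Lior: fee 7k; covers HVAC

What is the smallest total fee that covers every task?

This is a weighted set-cover instance.
The greedy cost-per-new-task heuristic would pick Wren, Uma, and Iman for 13, but a cheaper cover exists.
Choose Wren and Iman: together they cover roofing, HVAC, framing, plumbing, painting — every task.
Total fee: 3 + 7 = 10.
No cover costs less than 10.

10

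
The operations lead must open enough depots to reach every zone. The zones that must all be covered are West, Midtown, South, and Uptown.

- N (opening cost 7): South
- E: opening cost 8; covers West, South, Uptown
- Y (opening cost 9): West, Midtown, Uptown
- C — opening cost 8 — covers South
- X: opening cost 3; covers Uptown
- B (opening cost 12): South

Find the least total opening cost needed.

16

The greedy cost-per-new-zone heuristic would pick E and Y for 17, but a cheaper cover exists.
Choose N and Y: together they cover West, Midtown, South, Uptown — every zone.
Total opening cost: 7 + 9 = 16.
No cover costs less than 16.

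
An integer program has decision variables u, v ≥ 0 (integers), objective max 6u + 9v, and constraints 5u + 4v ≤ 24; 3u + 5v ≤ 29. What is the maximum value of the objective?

The continuous relaxation peaks at (0.308, 5.62) with value 52.38; rounding to a feasible lattice point costs some objective.
(u,v)=(0,5): 5·0+4·5=20≤24, 3·0+5·5=25≤29, objective 45.
(u,v)=(1,4): 5·1+4·4=21≤24, 3·1+5·4=23≤29, objective 42.
(u,v)=(0,4): 5·0+4·4=16≤24, 3·0+5·4=20≤29, objective 36.
No feasible integer point exceeds 45.

45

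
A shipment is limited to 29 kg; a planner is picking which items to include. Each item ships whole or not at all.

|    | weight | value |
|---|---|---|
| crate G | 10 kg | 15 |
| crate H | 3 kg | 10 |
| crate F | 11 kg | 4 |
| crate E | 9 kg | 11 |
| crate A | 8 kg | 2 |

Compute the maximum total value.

36

Allowing fractional choices, the relaxed optimum would be about 38.5, but items are indivisible.
crate G + crate H + crate F: weight 10 + 3 + 11 = 24 ≤ 29, value 15 + 10 + 4 = 29.
crate G + crate H + crate E: weight 10 + 3 + 9 = 22 ≤ 29, value 15 + 10 + 11 = 36.
crate G + crate E + crate A: weight 10 + 9 + 8 = 27 ≤ 29, value 15 + 11 + 2 = 28.
Best is crate G, crate H, and crate E with total value 36.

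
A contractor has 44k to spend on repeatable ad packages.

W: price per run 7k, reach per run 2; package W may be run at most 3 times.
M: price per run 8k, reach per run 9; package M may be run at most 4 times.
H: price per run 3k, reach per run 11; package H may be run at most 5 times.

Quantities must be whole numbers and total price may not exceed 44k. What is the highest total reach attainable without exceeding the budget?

82

3×M and 5×H: price 39 ≤ 44, reach 3·9 + 5·11 = 82.
4×M and 4×H: price 44 ≤ 44, reach 4·9 + 4·11 = 80.
Best is 82.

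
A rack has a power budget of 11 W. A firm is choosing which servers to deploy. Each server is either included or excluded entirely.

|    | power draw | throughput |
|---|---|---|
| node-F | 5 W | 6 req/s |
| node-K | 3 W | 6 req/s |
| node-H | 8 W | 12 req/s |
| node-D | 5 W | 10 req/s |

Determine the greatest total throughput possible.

18

Allowing fractional choices, the relaxed optimum would be about 20.5, but servers are indivisible.
node-K + node-D: power draw 3 + 5 = 8 ≤ 11, throughput 6 + 10 = 16.
node-K + node-H: power draw 3 + 8 = 11 ≤ 11, throughput 6 + 12 = 18.
Best is node-K and node-H with total throughput 18.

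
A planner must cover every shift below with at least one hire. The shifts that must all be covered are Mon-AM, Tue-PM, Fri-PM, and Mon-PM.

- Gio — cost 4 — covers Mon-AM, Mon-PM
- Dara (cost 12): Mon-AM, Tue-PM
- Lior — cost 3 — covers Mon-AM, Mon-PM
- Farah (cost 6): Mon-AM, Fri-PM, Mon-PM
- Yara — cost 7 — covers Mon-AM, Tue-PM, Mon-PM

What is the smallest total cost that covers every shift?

13

The greedy cost-per-new-shift heuristic would pick Lior, Farah, and Yara for 16, but a cheaper cover exists.
Choose Farah and Yara: together they cover Mon-AM, Tue-PM, Fri-PM, Mon-PM — every shift.
Total cost: 6 + 7 = 13.
No cover costs less than 13.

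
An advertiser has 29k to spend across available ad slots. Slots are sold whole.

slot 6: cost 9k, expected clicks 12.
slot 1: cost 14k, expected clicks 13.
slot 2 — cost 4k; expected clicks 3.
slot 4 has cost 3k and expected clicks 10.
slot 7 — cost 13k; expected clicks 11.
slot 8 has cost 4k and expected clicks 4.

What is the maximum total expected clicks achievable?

This is an integer program with binary decision variables.
Allowing fractional choices, the relaxed optimum would be about 38.1, but ad slots are indivisible.
slot 6 + slot 4 + slot 7 + slot 8: cost 9 + 3 + 13 + 4 = 29 ≤ 29, expected clicks 12 + 10 + 11 + 4 = 37.
slot 6 + slot 1 + slot 4: cost 9 + 14 + 3 = 26 ≤ 29, expected clicks 12 + 13 + 10 = 35.
slot 6 + slot 2 + slot 4 + slot 7: cost 9 + 4 + 3 + 13 = 29 ≤ 29, expected clicks 12 + 3 + 10 + 11 = 36.
Best is slot 6, slot 4, slot 7, and slot 8 with total expected clicks 37.

37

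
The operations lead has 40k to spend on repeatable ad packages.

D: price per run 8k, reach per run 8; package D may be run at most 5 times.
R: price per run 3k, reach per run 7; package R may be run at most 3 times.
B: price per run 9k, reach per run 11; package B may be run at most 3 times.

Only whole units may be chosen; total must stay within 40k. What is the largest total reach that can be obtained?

54

3×R and 3×B: price 36 ≤ 40, reach 3·7 + 3·11 = 54.
2×D, 2×R, and 2×B: price 40 ≤ 40, reach 2·8 + 2·7 + 2·11 = 52.
Best is 54.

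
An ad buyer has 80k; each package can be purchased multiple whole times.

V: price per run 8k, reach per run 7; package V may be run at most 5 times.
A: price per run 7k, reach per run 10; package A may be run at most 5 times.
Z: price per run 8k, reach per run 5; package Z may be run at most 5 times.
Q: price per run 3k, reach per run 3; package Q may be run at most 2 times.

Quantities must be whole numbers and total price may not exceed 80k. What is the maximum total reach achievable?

88

A has the best ratio (10/7); taking only A gives at most 5×10 = 50 (stopped by the supply cap of 5).
Mixing does better — 5×V, 5×A, and 1×Q: price 78 ≤ 80, reach 5·7 + 5·10 + 1·3 = 88.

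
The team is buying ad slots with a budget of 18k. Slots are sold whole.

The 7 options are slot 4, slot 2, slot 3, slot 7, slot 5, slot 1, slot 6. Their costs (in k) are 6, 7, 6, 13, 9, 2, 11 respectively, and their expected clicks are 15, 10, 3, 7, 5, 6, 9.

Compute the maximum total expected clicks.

This is an integer program with binary decision variables.
slot 4 + slot 5 + slot 1: cost 6 + 9 + 2 = 17 ≤ 18, expected clicks 15 + 5 + 6 = 26.
slot 4 + slot 2: cost 6 + 7 = 13 ≤ 18, expected clicks 15 + 10 = 25.
slot 4 + slot 2 + slot 1: cost 6 + 7 + 2 = 15 ≤ 18, expected clicks 15 + 10 + 6 = 31.
Best is slot 4, slot 2, and slot 1 with total expected clicks 31.

31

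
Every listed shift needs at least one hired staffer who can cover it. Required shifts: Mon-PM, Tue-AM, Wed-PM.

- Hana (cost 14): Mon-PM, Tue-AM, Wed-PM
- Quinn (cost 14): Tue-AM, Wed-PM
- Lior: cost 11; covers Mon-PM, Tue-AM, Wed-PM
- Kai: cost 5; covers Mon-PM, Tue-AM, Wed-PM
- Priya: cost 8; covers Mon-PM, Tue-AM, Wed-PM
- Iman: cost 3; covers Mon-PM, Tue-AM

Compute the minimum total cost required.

This is a weighted set-cover instance.
Kai alone covers Mon-PM, Tue-AM, Wed-PM — every shift.
Total cost: 5.

5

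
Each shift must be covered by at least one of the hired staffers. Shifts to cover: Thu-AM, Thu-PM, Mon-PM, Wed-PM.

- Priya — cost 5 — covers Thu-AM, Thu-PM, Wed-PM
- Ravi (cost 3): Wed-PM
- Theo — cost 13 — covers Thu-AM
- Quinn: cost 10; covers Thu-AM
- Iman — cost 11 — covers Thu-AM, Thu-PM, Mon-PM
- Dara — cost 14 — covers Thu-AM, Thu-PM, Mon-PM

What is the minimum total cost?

14

The greedy cost-per-new-shift heuristic would pick Priya and Iman for 16, but a cheaper cover exists.
Choose Ravi and Iman: together they cover Thu-AM, Thu-PM, Mon-PM, Wed-PM — every shift.
Total cost: 3 + 11 = 14.
No cover costs less than 14.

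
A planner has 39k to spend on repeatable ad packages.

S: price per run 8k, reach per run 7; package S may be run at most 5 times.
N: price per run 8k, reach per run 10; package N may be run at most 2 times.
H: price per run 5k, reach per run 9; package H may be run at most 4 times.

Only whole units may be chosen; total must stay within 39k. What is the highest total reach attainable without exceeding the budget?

56

Take 2×N and 4×H: price 36 ≤ 39, reach 2·10 + 4·9 = 56.
H has the best ratio (9/5) and is taken to its limit of 4; remaining capacity is filled optimally with the others.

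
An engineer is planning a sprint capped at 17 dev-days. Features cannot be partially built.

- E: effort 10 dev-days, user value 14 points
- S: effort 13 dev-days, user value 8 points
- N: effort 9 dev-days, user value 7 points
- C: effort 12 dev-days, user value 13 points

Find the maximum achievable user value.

Treat it as a binary knapsack problem.
S: effort 13 ≤ 17, user value 8.
E: effort 10 ≤ 17, user value 14.
C: effort 12 ≤ 17, user value 13.
Best is E with total user value 14.

14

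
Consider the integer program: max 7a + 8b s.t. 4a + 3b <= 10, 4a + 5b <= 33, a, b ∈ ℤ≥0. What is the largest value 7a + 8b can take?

The continuous relaxation peaks at (0, 3.33) with value 26.67; rounding to a feasible lattice point costs some objective.
(a,b)=(0,3) is feasible, giving 24.
(a,b)=(1,2) is feasible, giving 23.
(a,b)=(0,2) is feasible, giving 16.
The best lattice point is (0,3), giving 24.

24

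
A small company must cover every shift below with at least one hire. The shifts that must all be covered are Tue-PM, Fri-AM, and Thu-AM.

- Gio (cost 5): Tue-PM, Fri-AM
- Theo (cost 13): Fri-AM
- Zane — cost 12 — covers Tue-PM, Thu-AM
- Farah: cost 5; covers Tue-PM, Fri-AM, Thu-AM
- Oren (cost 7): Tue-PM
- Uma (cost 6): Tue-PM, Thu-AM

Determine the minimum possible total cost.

Farah alone covers Tue-PM, Fri-AM, Thu-AM — every shift.
Total cost: 5.
No cover costs less than 5.

5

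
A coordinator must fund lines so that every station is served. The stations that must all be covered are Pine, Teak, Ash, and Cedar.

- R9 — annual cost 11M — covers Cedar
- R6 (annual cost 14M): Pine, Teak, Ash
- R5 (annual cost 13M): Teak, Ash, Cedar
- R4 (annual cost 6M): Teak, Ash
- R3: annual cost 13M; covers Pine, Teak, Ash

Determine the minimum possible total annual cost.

The greedy cost-per-new-station heuristic would pick R4, R9, and R3 for 30, but a cheaper cover exists.
Choose R9 and R3: together they cover Pine, Teak, Ash, Cedar — every station.
Total annual cost: 11 + 13 = 24.
No cover costs less than 24.

24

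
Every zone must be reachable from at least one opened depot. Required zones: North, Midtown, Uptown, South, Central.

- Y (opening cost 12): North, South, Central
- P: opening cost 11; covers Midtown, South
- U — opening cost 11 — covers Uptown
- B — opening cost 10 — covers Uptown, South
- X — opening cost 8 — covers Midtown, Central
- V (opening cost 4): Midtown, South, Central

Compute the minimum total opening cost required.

26

This is an integer covering problem.
Choose Y, B, and V: together they cover North, Midtown, Uptown, South, Central — every zone.
Total opening cost: 12 + 10 + 4 = 26.
No cover costs less than 26.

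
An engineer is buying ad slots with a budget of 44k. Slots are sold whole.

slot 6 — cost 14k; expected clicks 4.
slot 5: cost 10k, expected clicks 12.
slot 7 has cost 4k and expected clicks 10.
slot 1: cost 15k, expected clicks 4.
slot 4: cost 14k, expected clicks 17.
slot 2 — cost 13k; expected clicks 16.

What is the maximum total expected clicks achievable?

Allowing fractional choices, the relaxed optimum would be about 55.9, but ad slots are indivisible.
slot 5 + slot 4 + slot 2: cost 10 + 14 + 13 = 37 ≤ 44, expected clicks 12 + 17 + 16 = 45.
slot 5 + slot 7 + slot 4 + slot 2: cost 10 + 4 + 14 + 13 = 41 ≤ 44, expected clicks 12 + 10 + 17 + 16 = 55.
slot 7 + slot 4 + slot 2: cost 4 + 14 + 13 = 31 ≤ 44, expected clicks 10 + 17 + 16 = 43.
Best is slot 5, slot 7, slot 4, and slot 2 with total expected clicks 55.

55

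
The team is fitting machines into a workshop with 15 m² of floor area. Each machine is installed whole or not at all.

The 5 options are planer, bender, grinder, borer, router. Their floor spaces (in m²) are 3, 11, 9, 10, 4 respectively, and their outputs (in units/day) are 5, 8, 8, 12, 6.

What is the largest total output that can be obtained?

18

Treat it as a binary knapsack problem.
Allowing fractional choices, the relaxed optimum would be about 20.6, but machines are indivisible.
planer + borer: floor space 3 + 10 = 13 ≤ 15, output 5 + 12 = 17.
borer + router: floor space 10 + 4 = 14 ≤ 15, output 12 + 6 = 18.
Best is borer and router with total output 18.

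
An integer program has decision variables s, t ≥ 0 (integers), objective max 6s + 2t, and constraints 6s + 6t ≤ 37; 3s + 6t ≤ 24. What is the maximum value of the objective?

(s,t)=(6,0): 6·6+6·0=36≤37, 3·6+6·0=18≤24, objective 36.
(s,t)=(5,1): 6·5+6·1=36≤37, 3·5+6·1=21≤24, objective 32.
No feasible integer point exceeds 36.

36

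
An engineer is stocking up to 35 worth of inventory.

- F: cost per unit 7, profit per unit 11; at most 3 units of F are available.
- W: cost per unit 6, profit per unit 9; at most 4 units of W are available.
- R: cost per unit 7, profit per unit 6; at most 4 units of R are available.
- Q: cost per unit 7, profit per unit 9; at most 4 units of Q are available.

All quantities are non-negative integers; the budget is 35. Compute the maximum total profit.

51

This is a bounded integer knapsack.
3×F, 1×W, and 1×Q: cost 34 ≤ 35, profit 3·11 + 1·9 + 1·9 = 51.
3×F and 2×Q: cost 35 ≤ 35, profit 3·11 + 2·9 = 51.
Best is 51.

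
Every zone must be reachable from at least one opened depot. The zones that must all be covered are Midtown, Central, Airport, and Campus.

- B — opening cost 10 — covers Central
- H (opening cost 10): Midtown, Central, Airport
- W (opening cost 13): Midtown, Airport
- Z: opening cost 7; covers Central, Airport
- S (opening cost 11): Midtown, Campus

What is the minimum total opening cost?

18

Choose Z and S: together they cover Midtown, Central, Airport, Campus — every zone.
Total opening cost: 7 + 11 = 18.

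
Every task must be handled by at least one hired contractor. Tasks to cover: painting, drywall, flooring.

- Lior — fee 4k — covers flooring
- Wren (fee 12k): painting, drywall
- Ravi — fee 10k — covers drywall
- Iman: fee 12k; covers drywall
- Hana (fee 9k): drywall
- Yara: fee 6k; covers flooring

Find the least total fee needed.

16

Choose Lior and Wren: together they cover painting, drywall, flooring — every task.
Total fee: 4 + 12 = 16.
No cover costs less than 16.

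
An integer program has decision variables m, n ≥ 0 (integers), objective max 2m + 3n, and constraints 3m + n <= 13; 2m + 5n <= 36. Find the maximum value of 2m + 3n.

Relaxing integrality, the LP optimum is 23.38 at (m,n) = (2.23, 6.31), which is not an integer point.
(m,n)=(2,6): 3·2+1·6=12≤13, 2·2+5·6=34≤36, objective 22.
(m,n)=(1,6): 3·1+1·6=9≤13, 2·1+5·6=32≤36, objective 20.
(m,n)=(2,5): 3·2+1·5=11≤13, 2·2+5·5=29≤36, objective 19.
The best lattice point is (2,6), giving 22.

22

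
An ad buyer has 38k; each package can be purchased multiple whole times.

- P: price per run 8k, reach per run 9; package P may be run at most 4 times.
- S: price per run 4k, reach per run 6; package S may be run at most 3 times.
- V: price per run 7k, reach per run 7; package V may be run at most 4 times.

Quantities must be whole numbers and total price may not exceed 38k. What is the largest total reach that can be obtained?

S has the best ratio (6/4); taking only S gives at most 3×6 = 18 (stopped by the supply cap of 3).
Mixing does better — 3×P and 3×S: price 36 ≤ 38, reach 3·9 + 3·6 = 45.

45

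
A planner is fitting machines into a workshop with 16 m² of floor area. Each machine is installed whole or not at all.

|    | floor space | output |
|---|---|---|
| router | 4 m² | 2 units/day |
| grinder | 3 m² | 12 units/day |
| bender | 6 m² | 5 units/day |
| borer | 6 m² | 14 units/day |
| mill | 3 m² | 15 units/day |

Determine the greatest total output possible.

This is a 0-1 knapsack instance.
router + grinder + borer + mill: floor space 4 + 3 + 6 + 3 = 16 ≤ 16, output 2 + 12 + 14 + 15 = 43.
grinder + borer + mill: floor space 3 + 6 + 3 = 12 ≤ 16, output 12 + 14 + 15 = 41.
Best is router, grinder, borer, and mill with total output 43.

43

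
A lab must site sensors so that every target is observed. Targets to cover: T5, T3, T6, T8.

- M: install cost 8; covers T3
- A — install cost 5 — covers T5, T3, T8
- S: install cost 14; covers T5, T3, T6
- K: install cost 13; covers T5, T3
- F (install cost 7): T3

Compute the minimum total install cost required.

Choose A and S: together they cover T5, T3, T6, T8 — every target.
Total install cost: 5 + 14 = 19.

19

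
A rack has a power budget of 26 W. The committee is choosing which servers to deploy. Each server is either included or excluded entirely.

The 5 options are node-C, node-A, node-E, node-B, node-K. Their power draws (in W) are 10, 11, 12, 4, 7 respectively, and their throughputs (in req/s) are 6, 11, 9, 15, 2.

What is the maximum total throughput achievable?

Allowing fractional choices, the relaxed optimum would be about 34.2, but servers are indivisible.
node-C + node-A + node-B: power draw 10 + 11 + 4 = 25 ≤ 26, throughput 6 + 11 + 15 = 32.
node-C + node-E + node-B: power draw 10 + 12 + 4 = 26 ≤ 26, throughput 6 + 9 + 15 = 30.
node-A + node-B + node-K: power draw 11 + 4 + 7 = 22 ≤ 26, throughput 11 + 15 + 2 = 28.
Best is node-C, node-A, and node-B with total throughput 32.

32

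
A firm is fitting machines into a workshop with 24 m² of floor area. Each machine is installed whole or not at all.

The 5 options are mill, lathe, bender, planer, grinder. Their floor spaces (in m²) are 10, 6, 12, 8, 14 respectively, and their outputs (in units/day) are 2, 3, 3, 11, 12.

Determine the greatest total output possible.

Treat it as a binary knapsack problem.
Take planer and grinder: floor space 8 + 14 = 22 ≤ 24, output 11 + 12 = 23.
No other feasible combination does better.

23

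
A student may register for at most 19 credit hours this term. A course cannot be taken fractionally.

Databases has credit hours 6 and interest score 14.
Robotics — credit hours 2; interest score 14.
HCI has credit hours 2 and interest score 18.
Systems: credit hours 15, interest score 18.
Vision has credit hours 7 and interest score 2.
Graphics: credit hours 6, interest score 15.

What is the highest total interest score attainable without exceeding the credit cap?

Robotics + HCI + Systems: credit hours 2 + 2 + 15 = 19 ≤ 19, interest score 14 + 18 + 18 = 50.
Databases + Robotics + HCI + Graphics: credit hours 6 + 2 + 2 + 6 = 16 ≤ 19, interest score 14 + 14 + 18 + 15 = 61.
Best is Databases, Robotics, HCI, and Graphics with total interest score 61.

61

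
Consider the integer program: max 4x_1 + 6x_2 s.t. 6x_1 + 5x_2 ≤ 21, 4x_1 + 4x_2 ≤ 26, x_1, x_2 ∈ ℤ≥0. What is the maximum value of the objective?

The continuous relaxation peaks at (0, 4.2) with value 25.20; rounding to a feasible lattice point costs some objective.
(x_1,x_2)=(0,4): 6·0+5·4=20≤21, 4·0+4·4=16≤26, objective 24.
(x_1,x_2)=(1,3): 6·1+5·3=21≤21, 4·1+4·3=16≤26, objective 22.
(x_1,x_2)=(0,3): 6·0+5·3=15≤21, 4·0+4·3=12≤26, objective 18.
Maximum is 24 at (x_1,x_2)=(0,4).

24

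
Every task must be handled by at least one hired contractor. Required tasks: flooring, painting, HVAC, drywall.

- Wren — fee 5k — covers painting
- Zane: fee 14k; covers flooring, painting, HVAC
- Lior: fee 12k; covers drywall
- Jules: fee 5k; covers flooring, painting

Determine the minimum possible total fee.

26

Choose Zane and Lior: together they cover flooring, painting, HVAC, drywall — every task.
Total fee: 14 + 12 = 26.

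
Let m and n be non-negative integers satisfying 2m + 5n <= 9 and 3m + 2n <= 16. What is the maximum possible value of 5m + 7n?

20

The continuous relaxation peaks at (4.5, 0) with value 22.50; rounding to a feasible lattice point costs some objective.
(m,n)=(4,0): 2·4+5·0=8≤9, 3·4+2·0=12≤16, objective 20.
(m,n)=(3,0): 2·3+5·0=6≤9, 3·3+2·0=9≤16, objective 15.
The best lattice point is (4,0), giving 20.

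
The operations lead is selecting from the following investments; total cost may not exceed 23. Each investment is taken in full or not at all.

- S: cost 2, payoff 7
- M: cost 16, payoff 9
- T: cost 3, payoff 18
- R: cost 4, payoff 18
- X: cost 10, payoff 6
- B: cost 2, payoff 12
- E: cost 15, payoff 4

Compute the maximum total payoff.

61

Allowing fractional choices, the relaxed optimum would be about 62.1, but investments are indivisible.
S + T + R + X + B: cost 2 + 3 + 4 + 10 + 2 = 21 ≤ 23, payoff 7 + 18 + 18 + 6 + 12 = 61.
S + T + R + B: cost 2 + 3 + 4 + 2 = 11 ≤ 23, payoff 7 + 18 + 18 + 12 = 55.
Best is S, T, R, X, and B with total payoff 61.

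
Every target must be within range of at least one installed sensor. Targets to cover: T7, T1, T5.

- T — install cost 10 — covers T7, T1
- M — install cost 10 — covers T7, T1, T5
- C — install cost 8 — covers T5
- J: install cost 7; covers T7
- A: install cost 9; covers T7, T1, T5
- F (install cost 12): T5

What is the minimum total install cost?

9

A alone covers T7, T1, T5 — every target.
Total install cost: 9.
No cover costs less than 9.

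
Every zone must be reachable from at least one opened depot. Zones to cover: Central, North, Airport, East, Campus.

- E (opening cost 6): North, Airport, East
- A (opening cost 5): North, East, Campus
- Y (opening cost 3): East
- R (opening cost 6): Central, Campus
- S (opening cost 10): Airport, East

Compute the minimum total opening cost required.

12

This is an integer covering problem.
The greedy cost-per-new-zone heuristic would pick A, E, and R for 17, but a cheaper cover exists.
Choose E and R: together they cover Central, North, Airport, East, Campus — every zone.
Total opening cost: 6 + 6 = 12.
No cover costs less than 12.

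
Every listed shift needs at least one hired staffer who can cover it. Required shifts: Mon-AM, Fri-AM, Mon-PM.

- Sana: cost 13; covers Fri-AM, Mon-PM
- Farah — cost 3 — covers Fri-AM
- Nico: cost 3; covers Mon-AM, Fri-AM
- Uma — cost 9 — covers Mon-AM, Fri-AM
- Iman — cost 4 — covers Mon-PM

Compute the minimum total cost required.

Choose Nico and Iman: together they cover Mon-AM, Fri-AM, Mon-PM — every shift.
Total cost: 3 + 4 = 7.
No cover costs less than 7.

7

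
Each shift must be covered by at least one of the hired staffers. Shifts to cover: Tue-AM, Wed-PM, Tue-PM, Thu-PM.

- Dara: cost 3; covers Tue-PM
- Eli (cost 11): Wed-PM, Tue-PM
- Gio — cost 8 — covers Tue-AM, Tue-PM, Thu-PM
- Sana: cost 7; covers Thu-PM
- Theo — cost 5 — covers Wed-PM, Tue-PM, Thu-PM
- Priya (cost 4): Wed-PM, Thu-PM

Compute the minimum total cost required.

Choose Gio and Priya: together they cover Tue-AM, Wed-PM, Tue-PM, Thu-PM — every shift.
Total cost: 8 + 4 = 12.

12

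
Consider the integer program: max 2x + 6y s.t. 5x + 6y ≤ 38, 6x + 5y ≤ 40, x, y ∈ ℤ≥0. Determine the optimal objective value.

The continuous relaxation peaks at (0, 6.33) with value 38.00; rounding to a feasible lattice point costs some objective.
(x,y)=(0,6): 5·0+6·6=36≤38, 6·0+5·6=30≤40, objective 36.
(x,y)=(1,5): 5·1+6·5=35≤38, 6·1+5·5=31≤40, objective 32.
(x,y)=(0,5): 5·0+6·5=30≤38, 6·0+5·5=25≤40, objective 30.
The best lattice point is (0,6), giving 36.

36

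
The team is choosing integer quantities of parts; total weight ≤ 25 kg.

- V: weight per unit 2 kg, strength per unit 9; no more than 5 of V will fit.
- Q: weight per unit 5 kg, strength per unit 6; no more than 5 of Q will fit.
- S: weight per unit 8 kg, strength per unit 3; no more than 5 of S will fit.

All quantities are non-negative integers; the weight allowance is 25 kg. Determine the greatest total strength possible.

This is a bounded integer knapsack.
V has the best ratio (9/2); taking only V gives at most 5×9 = 45 (stopped by the supply cap of 5).
Mixing does better — 5×V and 3×Q: weight 25 ≤ 25, strength 5·9 + 3·6 = 63.

63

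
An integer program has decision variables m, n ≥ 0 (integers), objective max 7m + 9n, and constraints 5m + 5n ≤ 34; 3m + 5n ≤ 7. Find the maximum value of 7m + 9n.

14

(m,n)=(2,0) is feasible, giving 14.
(m,n)=(1,0) is feasible, giving 7.
No feasible integer point exceeds 14.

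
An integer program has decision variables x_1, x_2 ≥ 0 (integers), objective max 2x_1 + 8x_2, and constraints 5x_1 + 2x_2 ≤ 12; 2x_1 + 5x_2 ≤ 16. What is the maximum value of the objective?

The continuous relaxation peaks at (0, 3.2) with value 25.60; rounding to a feasible lattice point costs some objective.
(x_1,x_2)=(0,3): 5·0+2·3=6≤12, 2·0+5·3=15≤16, objective 24.
(x_1,x_2)=(1,2): 5·1+2·2=9≤12, 2·1+5·2=12≤16, objective 18.
(x_1,x_2)=(0,2): 5·0+2·2=4≤12, 2·0+5·2=10≤16, objective 16.
No feasible integer point exceeds 24.

24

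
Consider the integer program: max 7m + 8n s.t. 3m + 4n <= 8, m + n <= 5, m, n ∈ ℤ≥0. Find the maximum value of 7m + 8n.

16

(m,n)=(0,2): 3·0+4·2=8≤8, 1·0+1·2=2≤5, objective 16.
(m,n)=(1,1): 3·1+4·1=7≤8, 1·1+1·1=2≤5, objective 15.
(m,n)=(2,0): 3·2+4·0=6≤8, 1·2+1·0=2≤5, objective 14.
No feasible integer point exceeds 16.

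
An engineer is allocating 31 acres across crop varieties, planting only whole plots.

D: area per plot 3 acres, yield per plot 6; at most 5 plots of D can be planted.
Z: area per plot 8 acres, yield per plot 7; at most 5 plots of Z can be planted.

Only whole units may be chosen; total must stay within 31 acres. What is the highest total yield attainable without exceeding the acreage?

44

This is a bounded integer knapsack.
D has the best ratio (6/3); taking only D gives at most 5×6 = 30 (stopped by the supply cap of 5).
Mixing does better — 5×D and 2×Z: area 31 ≤ 31, yield 5·6 + 2·7 = 44.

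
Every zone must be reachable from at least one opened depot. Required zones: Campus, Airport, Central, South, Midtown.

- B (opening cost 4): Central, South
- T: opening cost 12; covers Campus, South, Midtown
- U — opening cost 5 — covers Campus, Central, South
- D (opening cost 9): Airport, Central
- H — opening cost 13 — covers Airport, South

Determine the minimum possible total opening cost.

21

The greedy cost-per-new-zone heuristic would pick U, D, and T for 26, but a cheaper cover exists.
Choose T and D: together they cover Campus, Airport, Central, South, Midtown — every zone.
Total opening cost: 12 + 9 = 21.
No cover costs less than 21.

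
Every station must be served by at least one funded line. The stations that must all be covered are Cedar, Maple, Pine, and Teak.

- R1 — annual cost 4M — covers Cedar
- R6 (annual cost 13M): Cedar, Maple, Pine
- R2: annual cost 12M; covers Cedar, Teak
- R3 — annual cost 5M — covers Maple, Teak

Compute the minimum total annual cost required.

18

The greedy cost-per-new-station heuristic would pick R3, R1, and R6 for 22, but a cheaper cover exists.
Choose R6 and R3: together they cover Cedar, Maple, Pine, Teak — every station.
Total annual cost: 13 + 5 = 18.
No cover costs less than 18.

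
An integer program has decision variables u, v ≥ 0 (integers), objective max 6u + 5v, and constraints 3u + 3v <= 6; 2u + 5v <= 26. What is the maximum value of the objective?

(u,v)=(2,0): 3·2+3·0=6≤6, 2·2+5·0=4≤26, objective 12.
(u,v)=(1,1): 3·1+3·1=6≤6, 2·1+5·1=7≤26, objective 11.
(u,v)=(1,0): 3·1+3·0=3≤6, 2·1+5·0=2≤26, objective 6.
Maximum is 12 at (u,v)=(2,0).

12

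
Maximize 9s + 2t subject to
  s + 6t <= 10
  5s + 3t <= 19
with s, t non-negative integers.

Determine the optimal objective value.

(s,t)=(3,1): 1·3+6·1=9≤10, 5·3+3·1=18≤19, objective 29.
(s,t)=(3,0): 1·3+6·0=3≤10, 5·3+3·0=15≤19, objective 27.
(s,t)=(2,1): 1·2+6·1=8≤10, 5·2+3·1=13≤19, objective 20.
The best lattice point is (3,1), giving 29.

29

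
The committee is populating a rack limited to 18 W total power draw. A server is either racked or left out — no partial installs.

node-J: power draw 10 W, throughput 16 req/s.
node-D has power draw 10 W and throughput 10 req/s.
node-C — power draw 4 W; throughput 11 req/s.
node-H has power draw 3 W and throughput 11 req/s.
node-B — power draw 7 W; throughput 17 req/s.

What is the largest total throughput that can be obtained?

This is a 0-1 knapsack instance.
Allowing fractional choices, the relaxed optimum would be about 45.4, but servers are indivisible.
node-J + node-C + node-H: power draw 10 + 4 + 3 = 17 ≤ 18, throughput 16 + 11 + 11 = 38.
node-C + node-H + node-B: power draw 4 + 3 + 7 = 14 ≤ 18, throughput 11 + 11 + 17 = 39.
Best is node-C, node-H, and node-B with total throughput 39.

39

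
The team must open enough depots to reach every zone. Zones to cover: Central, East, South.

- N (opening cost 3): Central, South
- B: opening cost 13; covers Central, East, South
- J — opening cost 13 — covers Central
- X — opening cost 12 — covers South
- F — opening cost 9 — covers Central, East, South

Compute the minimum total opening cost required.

9

The greedy cost-per-new-zone heuristic would pick N and F for 12, but a cheaper cover exists.
F alone covers Central, East, South — every zone.
Total opening cost: 9.
No cover costs less than 9.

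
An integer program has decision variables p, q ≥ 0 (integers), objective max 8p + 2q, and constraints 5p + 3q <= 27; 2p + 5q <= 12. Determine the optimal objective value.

40

Relaxing integrality, the LP optimum is 43.20 at (p,q) = (5.4, 0), which is not an integer point.
(p,q)=(5,0): 5·5+3·0=25≤27, 2·5+5·0=10≤12, objective 40.
(p,q)=(4,0): 5·4+3·0=20≤27, 2·4+5·0=8≤12, objective 32.
The best lattice point is (5,0), giving 40.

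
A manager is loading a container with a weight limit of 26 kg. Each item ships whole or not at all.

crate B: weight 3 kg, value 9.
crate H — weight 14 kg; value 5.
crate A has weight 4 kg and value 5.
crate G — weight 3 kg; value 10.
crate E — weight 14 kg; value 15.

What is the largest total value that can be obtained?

This is a 0-1 knapsack instance.
Allowing fractional choices, the relaxed optimum would be about 39.7, but items are indivisible.
crate B + crate A + crate G + crate E: weight 3 + 4 + 3 + 14 = 24 ≤ 26, value 9 + 5 + 10 + 15 = 39.
crate B + crate G + crate E: weight 3 + 3 + 14 = 20 ≤ 26, value 9 + 10 + 15 = 34.
Best is crate B, crate A, crate G, and crate E with total value 39.

39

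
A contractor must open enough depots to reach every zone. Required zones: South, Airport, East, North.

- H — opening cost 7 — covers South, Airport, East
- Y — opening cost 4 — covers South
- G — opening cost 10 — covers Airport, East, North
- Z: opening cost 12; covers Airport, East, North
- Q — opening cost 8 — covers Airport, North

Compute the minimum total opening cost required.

Choose Y and G: together they cover South, Airport, East, North — every zone.
Total opening cost: 4 + 10 = 14.

14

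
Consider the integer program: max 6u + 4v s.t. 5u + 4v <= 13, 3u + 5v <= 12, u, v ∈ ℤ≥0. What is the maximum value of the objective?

The continuous relaxation peaks at (2.6, 0) with value 15.60; rounding to a feasible lattice point costs some objective.
(u,v)=(2,0): 5·2+4·0=10≤13, 3·2+5·0=6≤12, objective 12.
(u,v)=(1,1): 5·1+4·1=9≤13, 3·1+5·1=8≤12, objective 10.
(u,v)=(1,0): 5·1+4·0=5≤13, 3·1+5·0=3≤12, objective 6.
Maximum is 12 at (u,v)=(2,0).

12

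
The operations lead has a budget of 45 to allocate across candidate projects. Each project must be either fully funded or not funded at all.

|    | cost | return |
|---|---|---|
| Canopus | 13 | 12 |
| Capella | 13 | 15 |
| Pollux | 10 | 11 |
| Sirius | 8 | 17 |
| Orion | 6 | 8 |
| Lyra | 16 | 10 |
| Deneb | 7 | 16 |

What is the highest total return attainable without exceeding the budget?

This is an integer program with binary decision variables.
Canopus + Pollux + Sirius + Orion + Deneb: cost 13 + 10 + 8 + 6 + 7 = 44 ≤ 45, return 12 + 11 + 17 + 8 + 16 = 64.
Canopus + Capella + Sirius + Deneb: cost 13 + 13 + 8 + 7 = 41 ≤ 45, return 12 + 15 + 17 + 16 = 60.
Capella + Pollux + Sirius + Orion + Deneb: cost 13 + 10 + 8 + 6 + 7 = 44 ≤ 45, return 15 + 11 + 17 + 8 + 16 = 67.
Best is Capella, Pollux, Sirius, Orion, and Deneb with total return 67.

67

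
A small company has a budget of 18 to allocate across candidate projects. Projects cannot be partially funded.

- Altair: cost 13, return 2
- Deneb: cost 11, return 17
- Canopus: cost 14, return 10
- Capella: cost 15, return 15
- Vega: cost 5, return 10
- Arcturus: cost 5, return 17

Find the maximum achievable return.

34

Take Deneb and Arcturus: cost 11 + 5 = 16 ≤ 18, return 17 + 17 = 34.
No other feasible combination does better.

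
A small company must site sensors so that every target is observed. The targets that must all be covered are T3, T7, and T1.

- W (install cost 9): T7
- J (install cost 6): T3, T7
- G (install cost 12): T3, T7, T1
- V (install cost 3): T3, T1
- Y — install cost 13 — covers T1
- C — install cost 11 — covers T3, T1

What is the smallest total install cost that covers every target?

9

Choose J and V: together they cover T3, T7, T1 — every target.
Total install cost: 6 + 3 = 9.
No cover costs less than 9.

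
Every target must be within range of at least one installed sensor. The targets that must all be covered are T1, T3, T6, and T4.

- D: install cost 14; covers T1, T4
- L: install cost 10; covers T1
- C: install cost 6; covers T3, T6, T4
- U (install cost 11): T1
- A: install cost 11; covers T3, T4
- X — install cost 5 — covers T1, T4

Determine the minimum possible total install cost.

Choose C and X: together they cover T1, T3, T6, T4 — every target.
Total install cost: 6 + 5 = 11.
No cover costs less than 11.

11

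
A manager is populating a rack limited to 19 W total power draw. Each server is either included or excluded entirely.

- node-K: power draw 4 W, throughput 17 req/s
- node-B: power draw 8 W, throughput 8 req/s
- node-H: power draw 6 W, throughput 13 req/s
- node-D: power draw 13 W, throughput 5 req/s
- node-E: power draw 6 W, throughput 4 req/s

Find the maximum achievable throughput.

Take node-K, node-B, and node-H: power draw 4 + 8 + 6 = 18 ≤ 19, throughput 17 + 8 + 13 = 38.
No other feasible combination does better.

38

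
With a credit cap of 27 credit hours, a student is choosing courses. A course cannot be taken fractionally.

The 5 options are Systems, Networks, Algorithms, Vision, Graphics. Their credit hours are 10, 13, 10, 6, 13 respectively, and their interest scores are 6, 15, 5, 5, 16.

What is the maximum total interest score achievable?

31

Networks + Graphics: credit hours 13 + 13 = 26 ≤ 27, interest score 15 + 16 = 31.
Vision + Graphics: credit hours 6 + 13 = 19 ≤ 27, interest score 5 + 16 = 21.
Systems + Graphics: credit hours 10 + 13 = 23 ≤ 27, interest score 6 + 16 = 22.
Best is Networks and Graphics with total interest score 31.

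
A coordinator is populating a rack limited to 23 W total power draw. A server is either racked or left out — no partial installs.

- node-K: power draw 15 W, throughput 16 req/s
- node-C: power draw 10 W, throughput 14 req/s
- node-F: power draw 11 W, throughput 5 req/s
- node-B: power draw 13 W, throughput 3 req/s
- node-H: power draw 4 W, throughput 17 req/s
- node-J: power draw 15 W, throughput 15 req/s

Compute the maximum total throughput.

Allowing fractional choices, the relaxed optimum would be about 40.6, but servers are indivisible.
node-C + node-H: power draw 10 + 4 = 14 ≤ 23, throughput 14 + 17 = 31.
node-K + node-H: power draw 15 + 4 = 19 ≤ 23, throughput 16 + 17 = 33.
node-H + node-J: power draw 4 + 15 = 19 ≤ 23, throughput 17 + 15 = 32.
Best is node-K and node-H with total throughput 33.

33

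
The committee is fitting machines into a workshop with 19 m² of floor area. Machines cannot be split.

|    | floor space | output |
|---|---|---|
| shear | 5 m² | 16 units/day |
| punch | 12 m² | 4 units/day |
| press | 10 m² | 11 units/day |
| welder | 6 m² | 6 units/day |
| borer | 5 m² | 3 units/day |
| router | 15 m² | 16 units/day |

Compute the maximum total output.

27

Allowing fractional choices, the relaxed optimum would be about 31.3, but machines are indivisible.
shear + welder: floor space 5 + 6 = 11 ≤ 19, output 16 + 6 = 22.
shear + welder + borer: floor space 5 + 6 + 5 = 16 ≤ 19, output 16 + 6 + 3 = 25.
shear + press: floor space 5 + 10 = 15 ≤ 19, output 16 + 11 = 27.
Best is shear and press with total output 27.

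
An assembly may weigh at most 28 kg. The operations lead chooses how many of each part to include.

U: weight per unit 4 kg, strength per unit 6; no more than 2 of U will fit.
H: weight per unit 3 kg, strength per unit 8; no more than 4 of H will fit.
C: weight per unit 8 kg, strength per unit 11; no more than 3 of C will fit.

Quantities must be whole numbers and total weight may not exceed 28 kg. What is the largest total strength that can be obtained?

This is a bounded integer knapsack.
Take 2×U, 4×H, and 1×C: weight 28 ≤ 28, strength 2·6 + 4·8 + 1·11 = 55.
H has the best ratio (8/3) and is taken to its limit of 4; remaining capacity is filled optimally with the others.

55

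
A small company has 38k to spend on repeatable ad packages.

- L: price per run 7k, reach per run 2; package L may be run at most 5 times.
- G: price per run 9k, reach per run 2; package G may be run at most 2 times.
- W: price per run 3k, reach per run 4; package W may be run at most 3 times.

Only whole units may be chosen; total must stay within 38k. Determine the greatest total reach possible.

20

Take 4×L and 3×W: price 37 ≤ 38, reach 4·2 + 3·4 = 20.
W has the best ratio (4/3) and is taken to its limit of 3; remaining capacity is filled optimally with the others.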